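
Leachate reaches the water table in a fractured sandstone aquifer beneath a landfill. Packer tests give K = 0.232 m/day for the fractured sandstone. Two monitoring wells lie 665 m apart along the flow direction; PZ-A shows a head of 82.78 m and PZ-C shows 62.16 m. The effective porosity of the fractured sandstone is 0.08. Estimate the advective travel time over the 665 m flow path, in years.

Hydraulic gradient i = (82.78 − 62.16) / 665 = 20.62 / 665 = 0.03101.
Darcy flux q = K · i = 0.2320 × 0.03101 = 0.007194 m/day.
Seepage velocity v = q / n_e = 0.007194 / 0.08 = 0.08992 m/day.
Travel time t = L / v = 665 / 0.08992 = 7395 days = 20.25 years.

20.2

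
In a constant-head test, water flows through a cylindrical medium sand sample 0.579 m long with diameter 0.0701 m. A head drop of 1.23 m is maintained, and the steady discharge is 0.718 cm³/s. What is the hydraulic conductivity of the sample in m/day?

7.57

Cross-sectional area A = π·(d/2)² = π × (0.0701/2)² = 0.003859 m².
Convert discharge: 0.718 cm³/s = 7.180e-07 m³/s.
Darcy's law rearranged: K = Q·L / (A·Δh) = 7.180e-07 × 0.579 / (0.003859 × 1.23) = 8.757e-05 m/s = 7.566 m/day.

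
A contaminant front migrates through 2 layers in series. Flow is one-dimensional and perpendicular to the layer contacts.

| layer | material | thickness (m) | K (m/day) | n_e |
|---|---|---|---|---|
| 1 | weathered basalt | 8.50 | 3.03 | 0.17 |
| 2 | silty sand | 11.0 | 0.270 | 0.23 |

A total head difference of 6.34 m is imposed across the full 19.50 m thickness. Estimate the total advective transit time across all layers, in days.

27.3

With flow normal to the layers, continuity requires the same specific discharge q through every layer.
Σ(b_i/K_i) = 8.50/3.03 + 11.0/0.270 = 43.55 d.
q = Δh / Σ(b_i/K_i) = 6.34 / 43.55 = 0.1456 m/day.
In each layer the seepage velocity is v_i = q/n_i, so the layer transit time is t_i = b_i·n_i / q:
  layer 1 (weathered basalt): t_1 = 8.50 × 0.17 / 0.1456 = 9.925 d
  layer 2 (silty sand): t_2 = 11.0 × 0.23 / 0.1456 = 17.38 d
Total t = Σ t_i = 27.30 days.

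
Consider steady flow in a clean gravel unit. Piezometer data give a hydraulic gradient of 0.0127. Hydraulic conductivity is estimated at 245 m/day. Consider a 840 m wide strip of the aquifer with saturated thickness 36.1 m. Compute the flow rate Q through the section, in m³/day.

94400

Cross-sectional area A = 840 × 36.1 = 30324 m².
Hydraulic gradient i = 0.0127.
Darcy's law: Q = K · A · i = 245.0 × 30324 × 0.01270 = 94353 m³/day.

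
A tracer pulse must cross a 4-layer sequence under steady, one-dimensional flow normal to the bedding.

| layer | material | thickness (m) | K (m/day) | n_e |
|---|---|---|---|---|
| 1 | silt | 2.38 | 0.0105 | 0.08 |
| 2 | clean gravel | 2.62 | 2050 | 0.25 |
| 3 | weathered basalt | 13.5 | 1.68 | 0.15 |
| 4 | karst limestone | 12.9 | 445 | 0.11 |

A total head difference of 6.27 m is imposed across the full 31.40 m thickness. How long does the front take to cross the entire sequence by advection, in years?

With flow normal to the layers, continuity requires the same specific discharge q through every layer.
Σ(b_i/K_i) = 2.38/0.0105 + 2.62/2050 + 13.5/1.68 + 12.9/445 = 234.7 d.
q = Δh / Σ(b_i/K_i) = 6.27 / 234.7 = 0.02671 m/day.
In each layer the seepage velocity is v_i = q/n_i, so the layer transit time is t_i = b_i·n_i / q:
  layer 1 (silt): t_1 = 2.38 × 0.08 / 0.02671 = 7.128 d
  layer 2 (clean gravel): t_2 = 2.62 × 0.25 / 0.02671 = 24.52 d
  layer 3 (weathered basalt): t_3 = 13.5 × 0.15 / 0.02671 = 75.81 d
  layer 4 (karst limestone): t_4 = 12.9 × 0.11 / 0.02671 = 53.12 d
Total t = Σ t_i = 160.6 days = 0.4397 years.

0.440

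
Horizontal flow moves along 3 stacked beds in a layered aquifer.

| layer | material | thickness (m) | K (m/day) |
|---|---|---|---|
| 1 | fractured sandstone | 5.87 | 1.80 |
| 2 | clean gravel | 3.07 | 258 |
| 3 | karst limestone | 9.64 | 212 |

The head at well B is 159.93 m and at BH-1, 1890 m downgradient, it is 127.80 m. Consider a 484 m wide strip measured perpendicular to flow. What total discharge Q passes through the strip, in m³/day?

23400

Flow is parallel to layering, so each bed carries its own Darcy discharge and the transmissivities add.
Σ(K_i·b_i) = 1.80×5.87 + 258×3.07 + 212×9.64 = 2846 m²/day.
Hydraulic gradient i = (159.93 − 127.80) / 1890 = 32.13 / 1890 = 0.01700.
Q = Σ(K_i·b_i) · W · i = 2846 × 484 × 0.01700 = 23419 m³/day.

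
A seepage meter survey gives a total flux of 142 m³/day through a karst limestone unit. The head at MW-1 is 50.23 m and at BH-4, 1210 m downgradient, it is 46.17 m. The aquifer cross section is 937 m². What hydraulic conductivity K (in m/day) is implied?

Hydraulic gradient i = (50.23 − 46.17) / 1210 = 4.06 / 1210 = 0.003355.
From Q = K·A·i, K = Q / (A·i) = 142 / (937.0 × 0.003355) = 45.17 m/day.

45.2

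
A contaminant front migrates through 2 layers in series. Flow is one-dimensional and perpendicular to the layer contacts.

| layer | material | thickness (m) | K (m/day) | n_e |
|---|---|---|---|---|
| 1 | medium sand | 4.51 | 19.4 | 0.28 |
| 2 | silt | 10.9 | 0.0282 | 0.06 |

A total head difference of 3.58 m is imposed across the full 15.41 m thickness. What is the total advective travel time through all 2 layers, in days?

With flow normal to the layers, continuity requires the same specific discharge q through every layer.
Σ(b_i/K_i) = 4.51/19.4 + 10.9/0.0282 = 386.8 d.
q = Δh / Σ(b_i/K_i) = 3.58 / 386.8 = 0.009256 m/day.
In each layer the seepage velocity is v_i = q/n_i, so the layer transit time is t_i = b_i·n_i / q:
  layer 1 (medium sand): t_1 = 4.51 × 0.28 / 0.009256 = 136.4 d
  layer 2 (silt): t_2 = 10.9 × 0.06 / 0.009256 = 70.65 d
Total t = Σ t_i = 207.1 days.

207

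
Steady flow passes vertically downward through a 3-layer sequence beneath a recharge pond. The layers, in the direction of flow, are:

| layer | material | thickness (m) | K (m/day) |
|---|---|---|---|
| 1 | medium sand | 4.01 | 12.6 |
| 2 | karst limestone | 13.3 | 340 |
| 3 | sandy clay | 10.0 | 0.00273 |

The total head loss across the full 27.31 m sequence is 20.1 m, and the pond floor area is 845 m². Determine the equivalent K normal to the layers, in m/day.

Flow is perpendicular to layering, so the layers act in series and the equivalent K is the thickness-weighted harmonic mean.
Total thickness L = 4.01 + 13.3 + 10.0 = 27.31 m.
Σ(b_i/K_i) = 4.01/12.6 + 13.3/340 + 10.0/0.00273 = 3663 d.
K_eq = L / Σ(b_i/K_i) = 27.31 / 3663 = 0.007455 m/day.

0.00745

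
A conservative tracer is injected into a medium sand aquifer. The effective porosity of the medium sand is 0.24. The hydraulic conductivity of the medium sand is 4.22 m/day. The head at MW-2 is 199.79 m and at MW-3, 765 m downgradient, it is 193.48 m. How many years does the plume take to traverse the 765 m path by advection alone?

14.4

Hydraulic gradient i = (199.79 − 193.48) / 765 = 6.31 / 765 = 0.008248.
Darcy flux q = K · i = 4.220 × 0.008248 = 0.03481 m/day.
Seepage velocity v = q / n_e = 0.03481 / 0.24 = 0.1450 m/day.
Travel time t = L / v = 765 / 0.1450 = 5275 days = 14.44 years.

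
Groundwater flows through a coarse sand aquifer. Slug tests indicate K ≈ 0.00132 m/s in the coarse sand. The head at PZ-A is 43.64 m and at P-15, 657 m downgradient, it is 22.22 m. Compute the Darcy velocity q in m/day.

Convert K: 0.00132 m/s × 86400 = 114.0 m/day.
Hydraulic gradient i = (43.64 − 22.22) / 657 = 21.42 / 657 = 0.03260.
Specific discharge q = K · i = 114.0 × 0.03260 = 3.718 m/day.

3.72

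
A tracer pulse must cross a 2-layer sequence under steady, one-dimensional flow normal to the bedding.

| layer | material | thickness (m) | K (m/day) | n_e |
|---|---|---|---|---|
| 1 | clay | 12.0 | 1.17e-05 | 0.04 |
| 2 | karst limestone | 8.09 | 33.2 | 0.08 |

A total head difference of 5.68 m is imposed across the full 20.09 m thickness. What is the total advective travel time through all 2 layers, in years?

557

With flow normal to the layers, continuity requires the same specific discharge q through every layer.
Σ(b_i/K_i) = 12.0/1.17e-05 + 8.09/33.2 = 1.026e+06 d.
q = Δh / Σ(b_i/K_i) = 5.68 / 1.026e+06 = 5.538e-06 m/day.
In each layer the seepage velocity is v_i = q/n_i, so the layer transit time is t_i = b_i·n_i / q:
  layer 1 (clay): t_1 = 12.0 × 0.04 / 5.538e-06 = 86674 d
  layer 2 (karst limestone): t_2 = 8.09 × 0.08 / 5.538e-06 = 1.169e+05 d
Total t = Σ t_i = 2.035e+05 days = 557.3 years.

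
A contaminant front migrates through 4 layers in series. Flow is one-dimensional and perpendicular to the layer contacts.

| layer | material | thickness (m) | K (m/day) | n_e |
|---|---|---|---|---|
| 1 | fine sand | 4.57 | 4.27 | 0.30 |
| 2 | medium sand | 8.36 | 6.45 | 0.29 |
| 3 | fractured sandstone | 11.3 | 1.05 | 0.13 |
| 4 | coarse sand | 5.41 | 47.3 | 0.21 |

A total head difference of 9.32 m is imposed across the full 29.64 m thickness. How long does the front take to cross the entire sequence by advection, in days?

9.09

With flow normal to the layers, continuity requires the same specific discharge q through every layer.
Σ(b_i/K_i) = 4.57/4.27 + 8.36/6.45 + 11.3/1.05 + 5.41/47.3 = 13.24 d.
q = Δh / Σ(b_i/K_i) = 9.32 / 13.24 = 0.7038 m/day.
In each layer the seepage velocity is v_i = q/n_i, so the layer transit time is t_i = b_i·n_i / q:
  layer 1 (fine sand): t_1 = 4.57 × 0.30 / 0.7038 = 1.948 d
  layer 2 (medium sand): t_2 = 8.36 × 0.29 / 0.7038 = 3.445 d
  layer 3 (fractured sandstone): t_3 = 11.3 × 0.13 / 0.7038 = 2.087 d
  layer 4 (coarse sand): t_4 = 5.41 × 0.21 / 0.7038 = 1.614 d
Total t = Σ t_i = 9.094 days.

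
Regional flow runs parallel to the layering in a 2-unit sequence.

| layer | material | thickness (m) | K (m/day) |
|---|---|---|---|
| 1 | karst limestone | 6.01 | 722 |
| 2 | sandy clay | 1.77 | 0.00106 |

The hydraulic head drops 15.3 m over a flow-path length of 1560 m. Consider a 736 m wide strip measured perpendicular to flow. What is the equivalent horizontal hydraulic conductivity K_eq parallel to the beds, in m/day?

558

Flow is parallel to layering, so each bed carries its own Darcy discharge and the transmissivities add.
Σ(K_i·b_i) = 722×6.01 + 0.00106×1.77 = 4339 m²/day.
Total thickness b = 7.780 m, so K_eq = Σ(K_i·b_i)/b = 557.7 m/day.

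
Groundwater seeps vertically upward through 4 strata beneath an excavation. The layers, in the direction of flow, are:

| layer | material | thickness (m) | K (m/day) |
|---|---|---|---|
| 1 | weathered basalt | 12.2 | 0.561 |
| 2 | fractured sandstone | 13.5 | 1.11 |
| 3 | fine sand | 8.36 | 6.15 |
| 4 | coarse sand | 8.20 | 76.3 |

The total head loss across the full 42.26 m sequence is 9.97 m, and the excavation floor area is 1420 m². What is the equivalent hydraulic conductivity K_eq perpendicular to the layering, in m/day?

1.19

Flow is perpendicular to layering, so the layers act in series and the equivalent K is the thickness-weighted harmonic mean.
Total thickness L = 12.2 + 13.5 + 8.36 + 8.20 = 42.26 m.
Σ(b_i/K_i) = 12.2/0.561 + 13.5/1.11 + 8.36/6.15 + 8.20/76.3 = 35.38 d.
K_eq = L / Σ(b_i/K_i) = 42.26 / 35.38 = 1.195 m/day.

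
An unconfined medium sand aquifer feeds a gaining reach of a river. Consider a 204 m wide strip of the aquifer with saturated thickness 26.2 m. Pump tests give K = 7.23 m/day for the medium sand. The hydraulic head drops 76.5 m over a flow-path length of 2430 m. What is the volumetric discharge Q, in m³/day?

1220

Cross-sectional area A = 204 × 26.2 = 5345 m².
Hydraulic gradient i = Δh / L = 76.5 / 2430 = 0.03148.
Darcy's law: Q = K · A · i = 7.230 × 5345 × 0.03148 = 1217 m³/day.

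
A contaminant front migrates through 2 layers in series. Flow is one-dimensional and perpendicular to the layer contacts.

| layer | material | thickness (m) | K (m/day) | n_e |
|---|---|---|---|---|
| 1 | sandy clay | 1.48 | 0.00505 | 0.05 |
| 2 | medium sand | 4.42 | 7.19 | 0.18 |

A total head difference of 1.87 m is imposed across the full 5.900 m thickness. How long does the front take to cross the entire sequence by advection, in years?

0.374

With flow normal to the layers, continuity requires the same specific discharge q through every layer.
Σ(b_i/K_i) = 1.48/0.00505 + 4.42/7.19 = 293.7 d.
q = Δh / Σ(b_i/K_i) = 1.87 / 293.7 = 0.006367 m/day.
In each layer the seepage velocity is v_i = q/n_i, so the layer transit time is t_i = b_i·n_i / q:
  layer 1 (sandy clay): t_1 = 1.48 × 0.05 / 0.006367 = 11.62 d
  layer 2 (medium sand): t_2 = 4.42 × 0.18 / 0.006367 = 124.9 d
Total t = Σ t_i = 136.6 days = 0.3739 years.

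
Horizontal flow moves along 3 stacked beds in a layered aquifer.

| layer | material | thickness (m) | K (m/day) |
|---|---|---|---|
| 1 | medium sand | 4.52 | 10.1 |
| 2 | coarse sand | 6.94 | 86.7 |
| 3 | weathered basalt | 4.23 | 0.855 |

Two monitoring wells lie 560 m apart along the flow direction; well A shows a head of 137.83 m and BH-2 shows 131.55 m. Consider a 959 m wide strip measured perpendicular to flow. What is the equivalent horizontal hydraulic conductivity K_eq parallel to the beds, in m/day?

41.5

Flow is parallel to layering, so each bed carries its own Darcy discharge and the transmissivities add.
Σ(K_i·b_i) = 10.1×4.52 + 86.7×6.94 + 0.855×4.23 = 651.0 m²/day.
Total thickness b = 15.69 m, so K_eq = Σ(K_i·b_i)/b = 41.49 m/day.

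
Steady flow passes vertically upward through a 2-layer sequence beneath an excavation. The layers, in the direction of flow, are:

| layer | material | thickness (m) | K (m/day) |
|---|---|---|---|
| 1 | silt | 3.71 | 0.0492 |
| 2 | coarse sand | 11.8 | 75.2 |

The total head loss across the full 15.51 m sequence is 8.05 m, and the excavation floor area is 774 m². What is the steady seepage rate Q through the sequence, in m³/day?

82.5

Flow is perpendicular to layering, so the layers act in series and the equivalent K is the thickness-weighted harmonic mean.
Total thickness L = 3.71 + 11.8 = 15.51 m.
Σ(b_i/K_i) = 3.71/0.0492 + 11.8/75.2 = 75.56 d.
K_eq = L / Σ(b_i/K_i) = 15.51 / 75.56 = 0.2053 m/day.
Q = K_eq · A · (Δh/L) = 0.2053 × 774 × (8.05/15.51) = 82.46 m³/day.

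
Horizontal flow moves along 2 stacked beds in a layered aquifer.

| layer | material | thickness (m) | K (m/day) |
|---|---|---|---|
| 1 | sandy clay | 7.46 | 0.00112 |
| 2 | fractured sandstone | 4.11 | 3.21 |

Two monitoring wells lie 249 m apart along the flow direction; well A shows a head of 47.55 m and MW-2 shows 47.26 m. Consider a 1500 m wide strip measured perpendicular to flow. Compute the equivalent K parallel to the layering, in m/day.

1.14

Flow is parallel to layering, so each bed carries its own Darcy discharge and the transmissivities add.
Σ(K_i·b_i) = 0.00112×7.46 + 3.21×4.11 = 13.20 m²/day.
Total thickness b = 11.57 m, so K_eq = Σ(K_i·b_i)/b = 1.141 m/day.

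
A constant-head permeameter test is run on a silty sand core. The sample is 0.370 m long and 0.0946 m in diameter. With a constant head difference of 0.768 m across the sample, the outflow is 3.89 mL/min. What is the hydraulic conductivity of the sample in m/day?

Cross-sectional area A = π·(d/2)² = π × (0.0946/2)² = 0.007029 m².
Convert discharge: 3.89 mL/min = 6.483e-08 m³/s.
Darcy's law rearranged: K = Q·L / (A·Δh) = 6.483e-08 × 0.370 / (0.007029 × 0.768) = 4.444e-06 m/s = 0.3840 m/day.

0.384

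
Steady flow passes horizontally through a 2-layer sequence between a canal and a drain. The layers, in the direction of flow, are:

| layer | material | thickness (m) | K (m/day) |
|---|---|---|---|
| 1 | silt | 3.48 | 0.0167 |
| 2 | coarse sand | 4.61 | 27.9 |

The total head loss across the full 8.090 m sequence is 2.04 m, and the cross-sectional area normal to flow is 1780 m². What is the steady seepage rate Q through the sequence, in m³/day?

17.4

Flow is perpendicular to layering, so the layers act in series and the equivalent K is the thickness-weighted harmonic mean.
Total thickness L = 3.48 + 4.61 = 8.090 m.
Σ(b_i/K_i) = 3.48/0.0167 + 4.61/27.9 = 208.5 d.
K_eq = L / Σ(b_i/K_i) = 8.090 / 208.5 = 0.03879 m/day.
Q = K_eq · A · (Δh/L) = 0.03879 × 1780 × (2.04/8.090) = 17.41 m³/day.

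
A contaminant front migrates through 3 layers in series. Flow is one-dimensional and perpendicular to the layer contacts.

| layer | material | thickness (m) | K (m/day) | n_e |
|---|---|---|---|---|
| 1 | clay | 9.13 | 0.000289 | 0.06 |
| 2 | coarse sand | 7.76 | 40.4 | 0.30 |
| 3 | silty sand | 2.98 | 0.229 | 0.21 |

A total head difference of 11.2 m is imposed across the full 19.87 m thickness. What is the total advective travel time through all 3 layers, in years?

27.1

With flow normal to the layers, continuity requires the same specific discharge q through every layer.
Σ(b_i/K_i) = 9.13/0.000289 + 7.76/40.4 + 2.98/0.229 = 31605 d.
q = Δh / Σ(b_i/K_i) = 11.2 / 31605 = 0.0003544 m/day.
In each layer the seepage velocity is v_i = q/n_i, so the layer transit time is t_i = b_i·n_i / q:
  layer 1 (clay): t_1 = 9.13 × 0.06 / 0.0003544 = 1546 d
  layer 2 (coarse sand): t_2 = 7.76 × 0.30 / 0.0003544 = 6569 d
  layer 3 (silty sand): t_3 = 2.98 × 0.21 / 0.0003544 = 1766 d
Total t = Σ t_i = 9881 days = 27.05 years.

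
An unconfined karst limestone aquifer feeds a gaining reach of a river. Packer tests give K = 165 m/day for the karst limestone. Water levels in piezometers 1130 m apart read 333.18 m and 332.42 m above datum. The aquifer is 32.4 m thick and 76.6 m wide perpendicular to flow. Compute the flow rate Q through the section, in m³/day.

Cross-sectional area A = 76.6 × 32.4 = 2482 m².
Hydraulic gradient i = (333.18 − 332.42) / 1130 = 0.76 / 1130 = 0.0006726.
Darcy's law: Q = K · A · i = 165.0 × 2482 × 0.0006726 = 275.4 m³/day.

275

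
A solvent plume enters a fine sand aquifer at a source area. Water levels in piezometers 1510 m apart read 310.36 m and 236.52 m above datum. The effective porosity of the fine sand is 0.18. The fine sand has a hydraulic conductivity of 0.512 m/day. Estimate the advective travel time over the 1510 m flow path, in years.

Hydraulic gradient i = (310.36 − 236.52) / 1510 = 73.84 / 1510 = 0.04890.
Darcy flux q = K · i = 0.5120 × 0.04890 = 0.02504 m/day.
Seepage velocity v = q / n_e = 0.02504 / 0.18 = 0.1391 m/day.
Travel time t = L / v = 1510 / 0.1391 = 10856 days = 29.72 years.

29.7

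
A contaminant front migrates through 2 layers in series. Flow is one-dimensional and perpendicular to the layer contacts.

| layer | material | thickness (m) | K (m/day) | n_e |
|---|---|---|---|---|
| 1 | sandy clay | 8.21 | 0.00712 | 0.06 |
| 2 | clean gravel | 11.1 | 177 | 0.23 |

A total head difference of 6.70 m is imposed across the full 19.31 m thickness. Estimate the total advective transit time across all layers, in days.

With flow normal to the layers, continuity requires the same specific discharge q through every layer.
Σ(b_i/K_i) = 8.21/0.00712 + 11.1/177 = 1153 d.
q = Δh / Σ(b_i/K_i) = 6.70 / 1153 = 0.005810 m/day.
In each layer the seepage velocity is v_i = q/n_i, so the layer transit time is t_i = b_i·n_i / q:
  layer 1 (sandy clay): t_1 = 8.21 × 0.06 / 0.005810 = 84.78 d
  layer 2 (clean gravel): t_2 = 11.1 × 0.23 / 0.005810 = 439.4 d
Total t = Σ t_i = 524.2 days.

524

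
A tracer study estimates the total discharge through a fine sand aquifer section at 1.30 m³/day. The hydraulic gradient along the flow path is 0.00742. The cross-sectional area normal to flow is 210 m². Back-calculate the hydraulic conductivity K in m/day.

Hydraulic gradient i = 0.00742.
From Q = K·A·i, K = Q / (A·i) = 1.30 / (210.0 × 0.007420) = 0.8343 m/day.

0.834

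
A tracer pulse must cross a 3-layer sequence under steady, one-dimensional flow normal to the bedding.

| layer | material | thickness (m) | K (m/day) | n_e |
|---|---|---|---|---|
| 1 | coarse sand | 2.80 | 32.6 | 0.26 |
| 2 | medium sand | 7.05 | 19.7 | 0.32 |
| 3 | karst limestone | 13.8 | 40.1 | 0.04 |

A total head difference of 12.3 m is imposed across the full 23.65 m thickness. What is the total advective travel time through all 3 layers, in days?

0.227

With flow normal to the layers, continuity requires the same specific discharge q through every layer.
Σ(b_i/K_i) = 2.80/32.6 + 7.05/19.7 + 13.8/40.1 = 0.7879 d.
q = Δh / Σ(b_i/K_i) = 12.3 / 0.7879 = 15.61 m/day.
In each layer the seepage velocity is v_i = q/n_i, so the layer transit time is t_i = b_i·n_i / q:
  layer 1 (coarse sand): t_1 = 2.80 × 0.26 / 15.61 = 0.04663 d
  layer 2 (medium sand): t_2 = 7.05 × 0.32 / 15.61 = 0.1445 d
  layer 3 (karst limestone): t_3 = 13.8 × 0.04 / 15.61 = 0.03536 d
Total t = Σ t_i = 0.2265 days.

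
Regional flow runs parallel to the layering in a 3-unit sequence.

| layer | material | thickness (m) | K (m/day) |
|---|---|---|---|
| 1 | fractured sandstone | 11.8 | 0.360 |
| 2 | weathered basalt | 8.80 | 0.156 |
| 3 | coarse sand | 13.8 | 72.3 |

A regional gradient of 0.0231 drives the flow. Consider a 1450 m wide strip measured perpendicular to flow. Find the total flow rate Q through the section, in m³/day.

33600

Flow is parallel to layering, so each bed carries its own Darcy discharge and the transmissivities add.
Σ(K_i·b_i) = 0.360×11.8 + 0.156×8.80 + 72.3×13.8 = 1003 m²/day.
Hydraulic gradient i = 0.0231.
Q = Σ(K_i·b_i) · W · i = 1003 × 1450 × 0.02310 = 33608 m³/day.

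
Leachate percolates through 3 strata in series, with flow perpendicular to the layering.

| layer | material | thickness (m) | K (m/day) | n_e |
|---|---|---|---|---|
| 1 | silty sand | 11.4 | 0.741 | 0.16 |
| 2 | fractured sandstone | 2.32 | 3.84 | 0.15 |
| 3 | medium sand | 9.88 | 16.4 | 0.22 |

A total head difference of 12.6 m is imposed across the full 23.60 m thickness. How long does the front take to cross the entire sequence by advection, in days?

With flow normal to the layers, continuity requires the same specific discharge q through every layer.
Σ(b_i/K_i) = 11.4/0.741 + 2.32/3.84 + 9.88/16.4 = 16.59 d.
q = Δh / Σ(b_i/K_i) = 12.6 / 16.59 = 0.7594 m/day.
In each layer the seepage velocity is v_i = q/n_i, so the layer transit time is t_i = b_i·n_i / q:
  layer 1 (silty sand): t_1 = 11.4 × 0.16 / 0.7594 = 2.402 d
  layer 2 (fractured sandstone): t_2 = 2.32 × 0.15 / 0.7594 = 0.4582 d
  layer 3 (medium sand): t_3 = 9.88 × 0.22 / 0.7594 = 2.862 d
Total t = Σ t_i = 5.722 days.

5.72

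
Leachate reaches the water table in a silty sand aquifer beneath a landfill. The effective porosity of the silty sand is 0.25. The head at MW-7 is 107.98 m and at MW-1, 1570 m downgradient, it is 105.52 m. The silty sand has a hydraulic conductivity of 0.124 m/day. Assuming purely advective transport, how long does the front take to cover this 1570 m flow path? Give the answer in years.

Hydraulic gradient i = (107.98 − 105.52) / 1570 = 2.46 / 1570 = 0.001567.
Darcy flux q = K · i = 0.1240 × 0.001567 = 0.0001943 m/day.
Seepage velocity v = q / n_e = 0.0001943 / 0.25 = 0.0007772 m/day.
Travel time t = L / v = 1570 / 0.0007772 = 2.020e+06 days = 5531 years.

5530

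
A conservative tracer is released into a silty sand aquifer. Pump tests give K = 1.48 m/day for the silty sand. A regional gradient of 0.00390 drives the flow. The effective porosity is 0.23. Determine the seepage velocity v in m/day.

Hydraulic gradient i = 0.00390.
Darcy flux q = K · i = 1.480 × 0.003900 = 0.005772 m/day.
Seepage velocity v = q / n_e = 0.005772 / 0.23 = 0.02510 m/day.

0.0251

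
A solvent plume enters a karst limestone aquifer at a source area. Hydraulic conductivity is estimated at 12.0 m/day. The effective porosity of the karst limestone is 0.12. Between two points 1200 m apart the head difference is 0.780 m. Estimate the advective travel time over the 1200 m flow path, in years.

50.5

Hydraulic gradient i = Δh / L = 0.780 / 1200 = 0.0006500.
Darcy flux q = K · i = 12.00 × 0.0006500 = 0.007800 m/day.
Seepage velocity v = q / n_e = 0.007800 / 0.12 = 0.06500 m/day.
Travel time t = L / v = 1200 / 0.06500 = 18462 days = 50.54 years.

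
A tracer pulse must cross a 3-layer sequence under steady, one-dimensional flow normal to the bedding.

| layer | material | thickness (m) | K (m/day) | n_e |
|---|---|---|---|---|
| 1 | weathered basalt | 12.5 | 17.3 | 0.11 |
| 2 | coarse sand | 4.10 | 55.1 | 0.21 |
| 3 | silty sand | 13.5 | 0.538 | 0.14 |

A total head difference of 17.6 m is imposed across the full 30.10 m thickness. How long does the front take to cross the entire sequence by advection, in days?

6.07

With flow normal to the layers, continuity requires the same specific discharge q through every layer.
Σ(b_i/K_i) = 12.5/17.3 + 4.10/55.1 + 13.5/0.538 = 25.89 d.
q = Δh / Σ(b_i/K_i) = 17.6 / 25.89 = 0.6798 m/day.
In each layer the seepage velocity is v_i = q/n_i, so the layer transit time is t_i = b_i·n_i / q:
  layer 1 (weathered basalt): t_1 = 12.5 × 0.11 / 0.6798 = 2.023 d
  layer 2 (coarse sand): t_2 = 4.10 × 0.21 / 0.6798 = 1.267 d
  layer 3 (silty sand): t_3 = 13.5 × 0.14 / 0.6798 = 2.780 d
Total t = Σ t_i = 6.069 days.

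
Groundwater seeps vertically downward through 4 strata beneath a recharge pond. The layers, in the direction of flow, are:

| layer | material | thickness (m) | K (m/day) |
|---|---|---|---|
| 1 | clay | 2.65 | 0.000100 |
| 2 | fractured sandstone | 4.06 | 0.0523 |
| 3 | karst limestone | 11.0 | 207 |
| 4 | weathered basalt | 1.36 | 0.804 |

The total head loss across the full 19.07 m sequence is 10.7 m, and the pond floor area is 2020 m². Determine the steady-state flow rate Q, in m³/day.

0.813

Flow is perpendicular to layering, so the layers act in series and the equivalent K is the thickness-weighted harmonic mean.
Total thickness L = 2.65 + 4.06 + 11.0 + 1.36 = 19.07 m.
Σ(b_i/K_i) = 2.65/0.000100 + 4.06/0.0523 + 11.0/207 + 1.36/0.804 = 26579 d.
K_eq = L / Σ(b_i/K_i) = 19.07 / 26579 = 0.0007175 m/day.
Q = K_eq · A · (Δh/L) = 0.0007175 × 2020 × (10.7/19.07) = 0.8132 m³/day.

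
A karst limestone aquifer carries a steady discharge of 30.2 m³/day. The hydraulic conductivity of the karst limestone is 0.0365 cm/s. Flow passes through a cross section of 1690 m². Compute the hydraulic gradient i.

Convert K: 0.0365 cm/s × 864 = 31.54 m/day.
From Q = K·A·i, i = Q / (K·A) = 30.2 / (31.54 × 1690) = 0.0005666.

0.000567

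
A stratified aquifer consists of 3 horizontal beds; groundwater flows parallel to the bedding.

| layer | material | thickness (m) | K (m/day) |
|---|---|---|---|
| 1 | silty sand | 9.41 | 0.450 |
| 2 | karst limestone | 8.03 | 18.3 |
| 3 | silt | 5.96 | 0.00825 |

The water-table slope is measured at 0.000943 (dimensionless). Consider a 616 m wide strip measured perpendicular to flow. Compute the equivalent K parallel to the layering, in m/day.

6.46

Flow is parallel to layering, so each bed carries its own Darcy discharge and the transmissivities add.
Σ(K_i·b_i) = 0.450×9.41 + 18.3×8.03 + 0.00825×5.96 = 151.2 m²/day.
Total thickness b = 23.40 m, so K_eq = Σ(K_i·b_i)/b = 6.463 m/day.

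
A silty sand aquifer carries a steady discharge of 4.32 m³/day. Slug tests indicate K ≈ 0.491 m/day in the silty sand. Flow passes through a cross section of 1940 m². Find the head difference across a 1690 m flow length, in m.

7.66

From Q = K·A·i, i = Q / (K·A) = 4.32 / (0.4910 × 1940) = 0.004535.
Head loss Δh = i · L = 0.004535 × 1690 = 7.665 m.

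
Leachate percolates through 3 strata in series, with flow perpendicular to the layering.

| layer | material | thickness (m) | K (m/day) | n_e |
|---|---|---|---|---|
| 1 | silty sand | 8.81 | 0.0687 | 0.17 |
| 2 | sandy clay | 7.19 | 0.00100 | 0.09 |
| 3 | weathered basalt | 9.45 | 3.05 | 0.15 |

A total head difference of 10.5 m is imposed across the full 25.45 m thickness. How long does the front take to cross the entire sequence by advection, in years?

6.80

With flow normal to the layers, continuity requires the same specific discharge q through every layer.
Σ(b_i/K_i) = 8.81/0.0687 + 7.19/0.00100 + 9.45/3.05 = 7321 d.
q = Δh / Σ(b_i/K_i) = 10.5 / 7321 = 0.001434 m/day.
In each layer the seepage velocity is v_i = q/n_i, so the layer transit time is t_i = b_i·n_i / q:
  layer 1 (silty sand): t_1 = 8.81 × 0.17 / 0.001434 = 1044 d
  layer 2 (sandy clay): t_2 = 7.19 × 0.09 / 0.001434 = 451.2 d
  layer 3 (weathered basalt): t_3 = 9.45 × 0.15 / 0.001434 = 988.4 d
Total t = Σ t_i = 2484 days = 6.801 years.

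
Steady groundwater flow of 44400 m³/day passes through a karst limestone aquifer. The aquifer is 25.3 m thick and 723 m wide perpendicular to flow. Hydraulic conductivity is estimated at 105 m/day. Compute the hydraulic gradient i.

Cross-sectional area A = 723 × 25.3 = 18292 m².
From Q = K·A·i, i = Q / (K·A) = 44400 / (105.0 × 18292) = 0.02312.

0.0231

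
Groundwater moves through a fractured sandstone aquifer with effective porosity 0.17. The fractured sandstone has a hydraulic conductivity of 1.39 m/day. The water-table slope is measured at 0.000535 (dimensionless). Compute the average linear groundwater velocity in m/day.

0.00437

Hydraulic gradient i = 0.000535.
Darcy flux q = K · i = 1.390 × 0.0005350 = 0.0007436 m/day.
Seepage velocity v = q / n_e = 0.0007436 / 0.17 = 0.004374 m/day.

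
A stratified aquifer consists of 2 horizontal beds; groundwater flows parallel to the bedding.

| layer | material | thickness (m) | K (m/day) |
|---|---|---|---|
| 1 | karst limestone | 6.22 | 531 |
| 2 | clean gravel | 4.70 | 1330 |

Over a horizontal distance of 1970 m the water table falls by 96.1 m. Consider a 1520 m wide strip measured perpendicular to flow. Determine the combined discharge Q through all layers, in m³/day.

Flow is parallel to layering, so each bed carries its own Darcy discharge and the transmissivities add.
Σ(K_i·b_i) = 531×6.22 + 1330×4.70 = 9554 m²/day.
Hydraulic gradient i = Δh / L = 96.1 / 1970 = 0.04878.
Q = Σ(K_i·b_i) · W · i = 9554 × 1520 × 0.04878 = 7.084e+05 m³/day.

708000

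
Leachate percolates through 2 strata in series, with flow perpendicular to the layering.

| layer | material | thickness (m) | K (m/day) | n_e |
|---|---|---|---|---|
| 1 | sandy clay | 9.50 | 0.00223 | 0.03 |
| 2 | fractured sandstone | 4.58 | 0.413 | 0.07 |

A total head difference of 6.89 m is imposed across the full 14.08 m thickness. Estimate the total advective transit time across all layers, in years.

With flow normal to the layers, continuity requires the same specific discharge q through every layer.
Σ(b_i/K_i) = 9.50/0.00223 + 4.58/0.413 = 4271 d.
q = Δh / Σ(b_i/K_i) = 6.89 / 4271 = 0.001613 m/day.
In each layer the seepage velocity is v_i = q/n_i, so the layer transit time is t_i = b_i·n_i / q:
  layer 1 (sandy clay): t_1 = 9.50 × 0.03 / 0.001613 = 176.7 d
  layer 2 (fractured sandstone): t_2 = 4.58 × 0.07 / 0.001613 = 198.7 d
Total t = Σ t_i = 375.4 days = 1.028 years.

1.03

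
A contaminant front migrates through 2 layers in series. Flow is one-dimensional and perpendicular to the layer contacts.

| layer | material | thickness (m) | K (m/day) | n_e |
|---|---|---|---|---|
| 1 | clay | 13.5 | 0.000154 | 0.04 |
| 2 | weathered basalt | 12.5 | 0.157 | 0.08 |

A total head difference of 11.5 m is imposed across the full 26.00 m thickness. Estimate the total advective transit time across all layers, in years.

32.2

With flow normal to the layers, continuity requires the same specific discharge q through every layer.
Σ(b_i/K_i) = 13.5/0.000154 + 12.5/0.157 = 87742 d.
q = Δh / Σ(b_i/K_i) = 11.5 / 87742 = 0.0001311 m/day.
In each layer the seepage velocity is v_i = q/n_i, so the layer transit time is t_i = b_i·n_i / q:
  layer 1 (clay): t_1 = 13.5 × 0.04 / 0.0001311 = 4120 d
  layer 2 (weathered basalt): t_2 = 12.5 × 0.08 / 0.0001311 = 7630 d
Total t = Σ t_i = 11750 days = 32.17 years.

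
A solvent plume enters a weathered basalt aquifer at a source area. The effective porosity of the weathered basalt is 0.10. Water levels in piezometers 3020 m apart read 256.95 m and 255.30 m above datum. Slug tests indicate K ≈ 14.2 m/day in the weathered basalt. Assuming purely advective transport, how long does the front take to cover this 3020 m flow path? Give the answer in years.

107

Hydraulic gradient i = (256.95 − 255.30) / 3020 = 1.65 / 3020 = 0.0005464.
Darcy flux q = K · i = 14.20 × 0.0005464 = 0.007758 m/day.
Seepage velocity v = q / n_e = 0.007758 / 0.10 = 0.07758 m/day.
Travel time t = L / v = 3020 / 0.07758 = 38926 days = 106.6 years.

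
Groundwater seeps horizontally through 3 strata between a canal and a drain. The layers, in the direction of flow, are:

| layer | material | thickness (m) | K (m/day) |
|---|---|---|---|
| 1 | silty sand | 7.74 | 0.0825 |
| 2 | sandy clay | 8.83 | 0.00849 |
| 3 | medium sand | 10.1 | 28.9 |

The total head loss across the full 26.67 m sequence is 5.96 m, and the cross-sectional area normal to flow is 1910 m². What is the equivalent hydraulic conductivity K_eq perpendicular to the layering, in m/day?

0.0235

Flow is perpendicular to layering, so the layers act in series and the equivalent K is the thickness-weighted harmonic mean.
Total thickness L = 7.74 + 8.83 + 10.1 = 26.67 m.
Σ(b_i/K_i) = 7.74/0.0825 + 8.83/0.00849 + 10.1/28.9 = 1134 d.
K_eq = L / Σ(b_i/K_i) = 26.67 / 1134 = 0.02351 m/day.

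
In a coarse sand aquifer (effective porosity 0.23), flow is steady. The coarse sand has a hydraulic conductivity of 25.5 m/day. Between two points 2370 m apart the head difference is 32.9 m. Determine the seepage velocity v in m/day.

Hydraulic gradient i = Δh / L = 32.9 / 2370 = 0.01388.
Darcy flux q = K · i = 25.50 × 0.01388 = 0.3540 m/day.
Seepage velocity v = q / n_e = 0.3540 / 0.23 = 1.539 m/day.

1.54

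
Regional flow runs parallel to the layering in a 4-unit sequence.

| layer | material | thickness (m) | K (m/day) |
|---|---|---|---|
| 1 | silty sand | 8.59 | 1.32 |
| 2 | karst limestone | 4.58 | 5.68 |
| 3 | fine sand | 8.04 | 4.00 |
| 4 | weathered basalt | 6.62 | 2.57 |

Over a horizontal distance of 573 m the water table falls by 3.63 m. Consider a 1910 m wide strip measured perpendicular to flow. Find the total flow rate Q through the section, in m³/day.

1050

Flow is parallel to layering, so each bed carries its own Darcy discharge and the transmissivities add.
Σ(K_i·b_i) = 1.32×8.59 + 5.68×4.58 + 4.00×8.04 + 2.57×6.62 = 86.53 m²/day.
Hydraulic gradient i = Δh / L = 3.63 / 573 = 0.006335.
Q = Σ(K_i·b_i) · W · i = 86.53 × 1910 × 0.006335 = 1047 m³/day.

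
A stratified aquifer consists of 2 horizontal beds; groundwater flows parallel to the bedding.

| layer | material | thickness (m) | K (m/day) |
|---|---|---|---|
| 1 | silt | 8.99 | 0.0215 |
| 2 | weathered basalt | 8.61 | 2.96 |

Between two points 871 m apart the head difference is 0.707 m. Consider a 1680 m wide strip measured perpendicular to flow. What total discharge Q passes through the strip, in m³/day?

35.0

Flow is parallel to layering, so each bed carries its own Darcy discharge and the transmissivities add.
Σ(K_i·b_i) = 0.0215×8.99 + 2.96×8.61 = 25.68 m²/day.
Hydraulic gradient i = Δh / L = 0.707 / 871 = 0.0008117.
Q = Σ(K_i·b_i) · W · i = 25.68 × 1680 × 0.0008117 = 35.02 m³/day.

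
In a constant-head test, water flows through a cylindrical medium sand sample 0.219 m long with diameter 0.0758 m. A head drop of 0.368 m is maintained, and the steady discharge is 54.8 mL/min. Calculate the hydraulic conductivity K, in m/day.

Cross-sectional area A = π·(d/2)² = π × (0.0758/2)² = 0.004513 m².
Convert discharge: 54.8 mL/min = 9.133e-07 m³/s.
Darcy's law rearranged: K = Q·L / (A·Δh) = 9.133e-07 × 0.219 / (0.004513 × 0.368) = 0.0001204 m/s = 10.41 m/day.

10.4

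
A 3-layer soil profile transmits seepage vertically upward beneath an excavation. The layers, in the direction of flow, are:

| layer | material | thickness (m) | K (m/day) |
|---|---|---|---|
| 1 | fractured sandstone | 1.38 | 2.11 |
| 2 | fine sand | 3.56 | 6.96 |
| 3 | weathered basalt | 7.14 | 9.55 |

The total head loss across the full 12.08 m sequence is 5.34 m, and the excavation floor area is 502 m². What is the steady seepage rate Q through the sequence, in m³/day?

Flow is perpendicular to layering, so the layers act in series and the equivalent K is the thickness-weighted harmonic mean.
Total thickness L = 1.38 + 3.56 + 7.14 = 12.08 m.
Σ(b_i/K_i) = 1.38/2.11 + 3.56/6.96 + 7.14/9.55 = 1.913 d.
K_eq = L / Σ(b_i/K_i) = 12.08 / 1.913 = 6.314 m/day.
Q = K_eq · A · (Δh/L) = 6.314 × 502 × (5.34/12.08) = 1401 m³/day.

1400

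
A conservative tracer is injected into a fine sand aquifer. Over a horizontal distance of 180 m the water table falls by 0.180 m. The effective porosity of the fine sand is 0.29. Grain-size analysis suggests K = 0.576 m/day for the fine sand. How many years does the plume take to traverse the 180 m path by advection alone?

248

Hydraulic gradient i = Δh / L = 0.180 / 180 = 0.001000.
Darcy flux q = K · i = 0.5760 × 0.001000 = 0.0005760 m/day.
Seepage velocity v = q / n_e = 0.0005760 / 0.29 = 0.001986 m/day.
Travel time t = L / v = 180 / 0.001986 = 90625 days = 248.1 years.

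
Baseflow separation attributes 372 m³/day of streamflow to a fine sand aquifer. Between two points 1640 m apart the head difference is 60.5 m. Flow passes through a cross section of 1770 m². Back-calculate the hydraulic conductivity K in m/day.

5.70

Hydraulic gradient i = Δh / L = 60.5 / 1640 = 0.03689.
From Q = K·A·i, K = Q / (A·i) = 372 / (1770 × 0.03689) = 5.697 m/day.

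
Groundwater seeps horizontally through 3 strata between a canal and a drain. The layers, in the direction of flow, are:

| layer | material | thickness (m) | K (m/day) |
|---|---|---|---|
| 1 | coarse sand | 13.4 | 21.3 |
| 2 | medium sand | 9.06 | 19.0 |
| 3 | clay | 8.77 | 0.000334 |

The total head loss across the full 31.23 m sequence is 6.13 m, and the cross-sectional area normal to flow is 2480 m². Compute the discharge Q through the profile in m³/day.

Flow is perpendicular to layering, so the layers act in series and the equivalent K is the thickness-weighted harmonic mean.
Total thickness L = 13.4 + 9.06 + 8.77 = 31.23 m.
Σ(b_i/K_i) = 13.4/21.3 + 9.06/19.0 + 8.77/0.000334 = 26259 d.
K_eq = L / Σ(b_i/K_i) = 31.23 / 26259 = 0.001189 m/day.
Q = K_eq · A · (Δh/L) = 0.001189 × 2480 × (6.13/31.23) = 0.5789 m³/day.

0.579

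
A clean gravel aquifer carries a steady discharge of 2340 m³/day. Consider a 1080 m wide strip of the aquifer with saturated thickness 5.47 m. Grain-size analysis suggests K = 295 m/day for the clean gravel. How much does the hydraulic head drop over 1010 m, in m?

1.36

Cross-sectional area A = 1080 × 5.47 = 5908 m².
From Q = K·A·i, i = Q / (K·A) = 2340 / (295.0 × 5908) = 0.001343.
Head loss Δh = i · L = 0.001343 × 1010 = 1.356 m.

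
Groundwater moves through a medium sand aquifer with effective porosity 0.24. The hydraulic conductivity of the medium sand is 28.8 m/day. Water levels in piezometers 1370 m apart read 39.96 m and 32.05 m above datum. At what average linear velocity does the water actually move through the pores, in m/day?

0.693

Hydraulic gradient i = (39.96 − 32.05) / 1370 = 7.91 / 1370 = 0.005774.
Darcy flux q = K · i = 28.80 × 0.005774 = 0.1663 m/day.
Seepage velocity v = q / n_e = 0.1663 / 0.24 = 0.6928 m/day.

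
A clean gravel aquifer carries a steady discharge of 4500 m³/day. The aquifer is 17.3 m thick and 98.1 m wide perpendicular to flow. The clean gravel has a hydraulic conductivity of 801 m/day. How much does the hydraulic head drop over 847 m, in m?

2.80

Cross-sectional area A = 98.1 × 17.3 = 1697 m².
From Q = K·A·i, i = Q / (K·A) = 4500 / (801.0 × 1697) = 0.003310.
Head loss Δh = i · L = 0.003310 × 847 = 2.804 m.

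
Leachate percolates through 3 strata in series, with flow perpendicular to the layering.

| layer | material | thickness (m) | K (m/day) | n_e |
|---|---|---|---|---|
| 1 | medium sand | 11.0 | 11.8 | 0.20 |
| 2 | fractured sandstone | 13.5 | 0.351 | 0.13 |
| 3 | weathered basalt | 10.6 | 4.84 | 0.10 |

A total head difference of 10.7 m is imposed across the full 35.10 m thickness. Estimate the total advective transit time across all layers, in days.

19.5

With flow normal to the layers, continuity requires the same specific discharge q through every layer.
Σ(b_i/K_i) = 11.0/11.8 + 13.5/0.351 + 10.6/4.84 = 41.58 d.
q = Δh / Σ(b_i/K_i) = 10.7 / 41.58 = 0.2573 m/day.
In each layer the seepage velocity is v_i = q/n_i, so the layer transit time is t_i = b_i·n_i / q:
  layer 1 (medium sand): t_1 = 11.0 × 0.20 / 0.2573 = 8.550 d
  layer 2 (fractured sandstone): t_2 = 13.5 × 0.13 / 0.2573 = 6.821 d
  layer 3 (weathered basalt): t_3 = 10.6 × 0.10 / 0.2573 = 4.120 d
Total t = Σ t_i = 19.49 days.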